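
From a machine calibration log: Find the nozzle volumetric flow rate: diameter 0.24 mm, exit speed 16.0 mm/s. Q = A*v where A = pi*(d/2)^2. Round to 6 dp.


A = pi*(0.24/2)^2 = 0.04523893 mm^2
Q = 0.04523893 * 16.0 = 0.723823 mm^3/s


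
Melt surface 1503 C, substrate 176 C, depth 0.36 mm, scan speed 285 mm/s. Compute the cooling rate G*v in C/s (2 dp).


G = (1503-176)/0.36 = 3686.11111111 C/mm
CR = 3686.11111111 * 285 = 1050541.67 C/s


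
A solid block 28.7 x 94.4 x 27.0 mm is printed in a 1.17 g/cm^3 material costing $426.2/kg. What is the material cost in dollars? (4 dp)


V = 28.7 * 94.4 * 27.0 = 73150.56 mm^3 = 73.15056 cm^3
Mass = 73.15056 * 1.17 / 1000 = 0.08558616 kg
Cost = 0.08558616 * 426.2 = 36.4768 $


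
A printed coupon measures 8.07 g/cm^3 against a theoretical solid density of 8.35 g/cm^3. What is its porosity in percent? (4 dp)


Porosity = (1-8.07/8.35)*100 = 3.3533 %


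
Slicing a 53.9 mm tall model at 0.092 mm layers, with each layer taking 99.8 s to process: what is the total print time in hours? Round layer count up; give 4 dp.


Layers = ceil(53.9/0.092) = 586
t = 586 * 99.8 / 3600 = 16.2452 hrs


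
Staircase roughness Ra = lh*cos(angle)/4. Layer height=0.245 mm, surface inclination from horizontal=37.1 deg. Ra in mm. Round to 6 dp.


Ra = 0.245 * cos(37.1) / 4 = 0.048852 mm


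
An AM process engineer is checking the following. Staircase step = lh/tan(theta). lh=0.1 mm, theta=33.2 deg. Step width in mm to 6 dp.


step = 0.1 / tan(33.2) = 0.152816 mm


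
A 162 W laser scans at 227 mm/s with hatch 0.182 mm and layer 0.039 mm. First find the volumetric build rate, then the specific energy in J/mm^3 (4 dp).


Build rate = 227 * 0.182 * 0.039 = 1.611246 mm^3/s
SE = 162 / 1.611246 = 100.5433 J/mm^3


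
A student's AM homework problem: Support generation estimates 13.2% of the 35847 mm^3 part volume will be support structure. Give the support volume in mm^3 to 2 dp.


V_support = 35847 * 0.132 = 4731.8 mm^3


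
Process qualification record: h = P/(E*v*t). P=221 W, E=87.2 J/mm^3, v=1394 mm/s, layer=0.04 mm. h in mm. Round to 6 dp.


h = 221 / (87.2*1394*0.04) = 0.045452 mm


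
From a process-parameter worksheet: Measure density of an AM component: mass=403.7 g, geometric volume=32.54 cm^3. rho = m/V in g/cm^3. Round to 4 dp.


rho = 403.7 / 32.54 = 12.4063 g/cm^3


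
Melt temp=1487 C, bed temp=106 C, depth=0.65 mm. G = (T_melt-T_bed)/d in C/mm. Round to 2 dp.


G = (1487-106)/0.65 = 2124.62 C/mm


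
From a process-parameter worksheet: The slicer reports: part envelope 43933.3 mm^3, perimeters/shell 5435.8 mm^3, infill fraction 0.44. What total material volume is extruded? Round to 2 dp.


V_infill = (43933.3 - 5435.8) * 0.44 = 16938.9
V_total = 5435.8 + 16938.9 = 22374.7 mm^3


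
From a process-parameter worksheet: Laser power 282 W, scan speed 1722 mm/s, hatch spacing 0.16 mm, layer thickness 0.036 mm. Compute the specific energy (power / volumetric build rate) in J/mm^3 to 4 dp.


Build rate = 1722 * 0.16 * 0.036 = 9.91872 mm^3/s
SE = 282 / 9.91872 = 28.4311 J/mm^3


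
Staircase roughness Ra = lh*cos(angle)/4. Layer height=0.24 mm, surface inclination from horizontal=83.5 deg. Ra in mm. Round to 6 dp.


Ra = 0.24 * cos(83.5) / 4 = 0.006792 mm


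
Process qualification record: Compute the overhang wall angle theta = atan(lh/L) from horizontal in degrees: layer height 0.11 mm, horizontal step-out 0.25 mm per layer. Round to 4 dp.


angle = atan(0.11/0.25) = 23.7495 degrees


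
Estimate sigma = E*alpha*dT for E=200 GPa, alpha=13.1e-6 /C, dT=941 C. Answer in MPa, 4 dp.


sigma = 200*1000 * 13.1e-6 * 941 = 2465.42 MPa


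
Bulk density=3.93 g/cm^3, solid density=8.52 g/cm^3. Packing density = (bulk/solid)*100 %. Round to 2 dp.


Packing = (3.93/8.52)*100 = 46.13 %


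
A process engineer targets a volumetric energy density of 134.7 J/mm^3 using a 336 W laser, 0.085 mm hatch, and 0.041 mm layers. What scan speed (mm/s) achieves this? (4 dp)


v = 336 / (134.7*0.085*0.041) = 715.7624 mm/s


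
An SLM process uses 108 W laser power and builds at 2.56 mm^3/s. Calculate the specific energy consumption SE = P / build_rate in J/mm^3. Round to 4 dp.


SE = 108 / 2.56 = 42.1875 J/mm^3


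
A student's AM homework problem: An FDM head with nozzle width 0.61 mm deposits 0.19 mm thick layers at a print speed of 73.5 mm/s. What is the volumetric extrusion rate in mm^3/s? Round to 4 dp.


Rate = 0.61 * 0.19 * 73.5 = 8.5187 mm^3/s


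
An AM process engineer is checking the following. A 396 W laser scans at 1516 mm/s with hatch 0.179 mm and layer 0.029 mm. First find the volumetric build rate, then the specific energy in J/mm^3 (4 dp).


Build rate = 1516 * 0.179 * 0.029 = 7.869556 mm^3/s
SE = 396 / 7.869556 = 50.3205 J/mm^3


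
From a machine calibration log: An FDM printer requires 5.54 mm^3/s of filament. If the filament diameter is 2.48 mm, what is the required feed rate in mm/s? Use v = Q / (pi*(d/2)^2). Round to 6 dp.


A = pi*(2.48/2)^2 = 4.830513
v = 5.54 / 4.830513 = 1.146876 mm/s


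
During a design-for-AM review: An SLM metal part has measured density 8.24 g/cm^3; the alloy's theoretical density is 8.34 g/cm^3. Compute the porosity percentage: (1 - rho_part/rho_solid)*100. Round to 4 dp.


Porosity = (1-8.24/8.34)*100 = 1.199 %


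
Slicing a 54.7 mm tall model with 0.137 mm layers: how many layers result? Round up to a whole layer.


Layers = ceil(54.7/0.137) = 400


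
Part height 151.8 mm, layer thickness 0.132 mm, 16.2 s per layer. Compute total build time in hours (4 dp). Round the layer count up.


Layers = ceil(151.8/0.132) = 1150
t = 1150 * 16.2 / 3600 = 5.175 hrs


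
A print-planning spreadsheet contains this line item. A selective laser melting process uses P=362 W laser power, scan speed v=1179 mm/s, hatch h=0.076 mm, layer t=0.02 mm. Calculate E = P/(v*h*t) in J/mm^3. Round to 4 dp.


E = 362 / (1179*0.076*0.02) = 201.9999 J/mm^3


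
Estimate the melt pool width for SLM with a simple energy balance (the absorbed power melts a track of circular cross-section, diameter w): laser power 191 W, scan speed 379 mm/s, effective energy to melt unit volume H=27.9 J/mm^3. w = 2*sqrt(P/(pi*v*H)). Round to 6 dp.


w = 2*sqrt(191/(pi*379*27.9)) = 0.151653 mm


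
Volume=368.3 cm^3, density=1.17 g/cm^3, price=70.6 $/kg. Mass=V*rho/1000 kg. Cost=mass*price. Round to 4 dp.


Mass = 368.3*1.17/1000 = 0.430911 kg
Cost = 0.430911 * 70.6 = 30.4223 $


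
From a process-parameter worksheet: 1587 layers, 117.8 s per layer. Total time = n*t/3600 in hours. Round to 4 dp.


t = 1587 * 117.8 / 3600 = 51.9302 hrs


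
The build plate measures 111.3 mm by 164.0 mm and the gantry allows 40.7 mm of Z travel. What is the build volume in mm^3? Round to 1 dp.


V = 111.3 * 164.0 * 40.7 = 742905.2 mm^3


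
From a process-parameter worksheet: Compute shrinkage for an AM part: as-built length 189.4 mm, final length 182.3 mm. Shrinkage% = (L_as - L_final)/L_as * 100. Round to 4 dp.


Shrinkage = ((189.4-182.3)/189.4)*100 = 3.7487 %


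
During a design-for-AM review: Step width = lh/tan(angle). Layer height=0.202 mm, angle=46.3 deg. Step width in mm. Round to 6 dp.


step = 0.202 / tan(46.3) = 0.193035 mm


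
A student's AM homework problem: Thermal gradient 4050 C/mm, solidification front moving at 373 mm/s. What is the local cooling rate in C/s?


CR = 4050 * 373 = 1510650 C/s


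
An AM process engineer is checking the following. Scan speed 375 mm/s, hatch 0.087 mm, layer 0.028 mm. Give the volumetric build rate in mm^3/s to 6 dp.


Rate = 375 * 0.087 * 0.028 = 0.9135 mm^3/s


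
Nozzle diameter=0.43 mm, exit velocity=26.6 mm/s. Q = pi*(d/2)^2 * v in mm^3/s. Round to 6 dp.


A = pi*(0.43/2)^2 = 0.14522012 mm^2
Q = 0.14522012 * 26.6 = 3.862855 mm^3/s


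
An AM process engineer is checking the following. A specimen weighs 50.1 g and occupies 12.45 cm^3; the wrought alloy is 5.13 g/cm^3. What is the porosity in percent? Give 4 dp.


rho_part = 50.1 / 12.45 = 4.02409639 g/cm^3
Porosity = (1 - 4.02409639/5.13)*100 = 21.5576 %


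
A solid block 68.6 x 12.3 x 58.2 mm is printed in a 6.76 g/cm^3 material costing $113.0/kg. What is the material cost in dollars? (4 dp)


V = 68.6 * 12.3 * 58.2 = 49107.996 mm^3 = 49.107996 cm^3
Mass = 49.107996 * 6.76 / 1000 = 0.33197005 kg
Cost = 0.33197005 * 113.0 = 37.5126 $


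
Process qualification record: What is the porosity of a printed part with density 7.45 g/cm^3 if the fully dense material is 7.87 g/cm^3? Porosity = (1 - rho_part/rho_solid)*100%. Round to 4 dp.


Porosity = (1-7.45/7.87)*100 = 5.3367 %


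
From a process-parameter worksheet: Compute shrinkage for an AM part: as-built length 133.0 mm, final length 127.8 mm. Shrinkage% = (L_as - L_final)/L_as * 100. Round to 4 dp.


Shrinkage = ((133.0-127.8)/133.0)*100 = 3.9098 %


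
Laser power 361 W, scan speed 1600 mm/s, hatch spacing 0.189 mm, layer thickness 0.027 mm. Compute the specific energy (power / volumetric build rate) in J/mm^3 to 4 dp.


Build rate = 1600 * 0.189 * 0.027 = 8.1648 mm^3/s
SE = 361 / 8.1648 = 44.2142 J/mm^3


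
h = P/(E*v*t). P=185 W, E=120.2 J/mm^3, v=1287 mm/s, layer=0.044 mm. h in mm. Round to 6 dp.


h = 185 / (120.2*1287*0.044) = 0.027179 mm


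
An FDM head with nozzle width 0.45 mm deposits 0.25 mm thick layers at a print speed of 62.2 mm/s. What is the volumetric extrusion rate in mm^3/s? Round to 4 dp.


Rate = 0.45 * 0.25 * 62.2 = 6.9975 mm^3/s


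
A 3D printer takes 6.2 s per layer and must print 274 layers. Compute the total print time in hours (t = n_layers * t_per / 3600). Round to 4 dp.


t = 274 * 6.2 / 3600 = 0.4719 hrs


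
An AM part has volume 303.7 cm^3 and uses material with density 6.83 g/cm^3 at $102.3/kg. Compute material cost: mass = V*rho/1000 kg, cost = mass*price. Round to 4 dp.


Mass = 303.7*6.83/1000 = 2.074271 kg
Cost = 2.074271 * 102.3 = 212.1979 $


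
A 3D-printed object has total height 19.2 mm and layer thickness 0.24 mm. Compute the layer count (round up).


Layers = ceil(19.2/0.24) = 80


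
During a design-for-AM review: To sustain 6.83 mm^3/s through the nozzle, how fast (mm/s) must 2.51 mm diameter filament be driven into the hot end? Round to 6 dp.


A = pi*(2.51/2)^2 = 4.948087
v = 6.83 / 4.948087 = 1.380331 mm/s


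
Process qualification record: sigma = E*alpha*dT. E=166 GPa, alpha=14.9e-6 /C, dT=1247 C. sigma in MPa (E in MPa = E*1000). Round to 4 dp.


sigma = 166*1000 * 14.9e-6 * 1247 = 3084.3298 MPa


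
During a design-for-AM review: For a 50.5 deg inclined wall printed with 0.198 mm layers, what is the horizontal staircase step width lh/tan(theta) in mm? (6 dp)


step = 0.198 / tan(50.5) = 0.163219 mm


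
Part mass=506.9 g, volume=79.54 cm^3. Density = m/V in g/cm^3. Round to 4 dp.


rho = 506.9 / 79.54 = 6.3729 g/cm^3


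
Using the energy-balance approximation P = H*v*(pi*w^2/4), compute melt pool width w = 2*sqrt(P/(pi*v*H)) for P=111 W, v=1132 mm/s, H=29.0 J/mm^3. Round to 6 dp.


w = 2*sqrt(111/(pi*1132*29.0)) = 0.065614 mm


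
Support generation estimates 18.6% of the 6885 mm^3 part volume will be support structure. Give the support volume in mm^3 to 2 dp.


V_support = 6885 * 0.186 = 1280.61 mm^3


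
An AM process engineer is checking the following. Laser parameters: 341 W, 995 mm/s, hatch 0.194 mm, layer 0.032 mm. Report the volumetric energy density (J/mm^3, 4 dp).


E = 341 / (995*0.194*0.032) = 55.2051 J/mm^3


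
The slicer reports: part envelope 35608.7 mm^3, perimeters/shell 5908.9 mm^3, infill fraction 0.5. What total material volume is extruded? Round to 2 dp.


V_infill = (35608.7 - 5908.9) * 0.5 = 14849.9
V_total = 5908.9 + 14849.9 = 20758.8 mm^3


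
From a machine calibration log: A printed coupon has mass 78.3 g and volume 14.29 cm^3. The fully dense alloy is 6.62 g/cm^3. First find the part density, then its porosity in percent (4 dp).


rho_part = 78.3 / 14.29 = 5.47935619 g/cm^3
Porosity = (1 - 5.47935619/6.62)*100 = 17.2303 %


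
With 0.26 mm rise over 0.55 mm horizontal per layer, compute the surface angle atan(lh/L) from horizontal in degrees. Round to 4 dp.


angle = atan(0.26/0.55) = 25.3014 degrees


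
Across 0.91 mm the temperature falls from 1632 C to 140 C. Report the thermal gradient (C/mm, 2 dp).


G = (1632-140)/0.91 = 1639.56 C/mm


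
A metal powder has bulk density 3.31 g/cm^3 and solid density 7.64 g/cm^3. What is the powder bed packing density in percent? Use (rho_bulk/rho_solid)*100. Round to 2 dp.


Packing = (3.31/7.64)*100 = 43.32 %


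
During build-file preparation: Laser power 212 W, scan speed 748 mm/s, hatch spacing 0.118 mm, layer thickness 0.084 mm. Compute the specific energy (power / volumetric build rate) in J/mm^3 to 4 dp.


Build rate = 748 * 0.118 * 0.084 = 7.414176 mm^3/s
SE = 212 / 7.414176 = 28.5939 J/mm^3


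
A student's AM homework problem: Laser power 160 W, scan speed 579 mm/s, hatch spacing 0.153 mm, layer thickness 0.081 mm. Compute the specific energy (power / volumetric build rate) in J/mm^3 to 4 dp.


Build rate = 579 * 0.153 * 0.081 = 7.175547 mm^3/s
SE = 160 / 7.175547 = 22.298 J/mm^3


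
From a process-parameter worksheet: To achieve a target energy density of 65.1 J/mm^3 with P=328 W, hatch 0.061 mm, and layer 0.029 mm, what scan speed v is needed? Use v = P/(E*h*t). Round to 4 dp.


v = 328 / (65.1*0.061*0.029) = 2848.1642 mm/s


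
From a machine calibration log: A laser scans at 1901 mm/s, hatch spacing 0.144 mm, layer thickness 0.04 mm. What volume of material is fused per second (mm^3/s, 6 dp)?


Rate = 1901 * 0.144 * 0.04 = 10.94976 mm^3/s


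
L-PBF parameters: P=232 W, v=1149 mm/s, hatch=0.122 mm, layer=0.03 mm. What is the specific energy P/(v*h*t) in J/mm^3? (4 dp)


Build rate = 1149 * 0.122 * 0.03 = 4.20534 mm^3/s
SE = 232 / 4.20534 = 55.168 J/mm^3


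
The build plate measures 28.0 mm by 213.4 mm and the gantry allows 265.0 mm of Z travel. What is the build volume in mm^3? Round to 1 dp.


V = 28.0 * 213.4 * 265.0 = 1583428.0 mm^3


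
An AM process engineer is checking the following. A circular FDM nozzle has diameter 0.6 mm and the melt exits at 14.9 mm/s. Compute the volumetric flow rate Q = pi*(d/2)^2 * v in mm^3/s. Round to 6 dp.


A = pi*(0.6/2)^2 = 0.28274334 mm^2
Q = 0.28274334 * 14.9 = 4.212876 mm^3/s


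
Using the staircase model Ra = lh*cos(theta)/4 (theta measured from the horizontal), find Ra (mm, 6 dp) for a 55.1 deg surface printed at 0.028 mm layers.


Ra = 0.028 * cos(55.1) / 4 = 0.004005 mm


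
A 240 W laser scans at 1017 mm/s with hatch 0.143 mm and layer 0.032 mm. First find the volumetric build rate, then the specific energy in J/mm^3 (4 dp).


Build rate = 1017 * 0.143 * 0.032 = 4.653792 mm^3/s
SE = 240 / 4.653792 = 51.5708 J/mm^3


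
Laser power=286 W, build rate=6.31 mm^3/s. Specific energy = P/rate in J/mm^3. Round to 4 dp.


SE = 286 / 6.31 = 45.3249 J/mm^3


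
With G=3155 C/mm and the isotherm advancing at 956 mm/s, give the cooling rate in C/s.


CR = 3155 * 956 = 3016180 C/s


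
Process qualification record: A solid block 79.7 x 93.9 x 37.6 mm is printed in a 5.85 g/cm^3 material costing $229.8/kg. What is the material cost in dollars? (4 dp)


V = 79.7 * 93.9 * 37.6 = 281392.008 mm^3 = 281.392008 cm^3
Mass = 281.392008 * 5.85 / 1000 = 1.64614325 kg
Cost = 1.64614325 * 229.8 = 378.2837 $


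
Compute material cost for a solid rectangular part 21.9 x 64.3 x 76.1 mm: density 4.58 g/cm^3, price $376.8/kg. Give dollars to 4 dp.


V = 21.9 * 64.3 * 76.1 = 107161.737 mm^3 = 107.161737 cm^3
Mass = 107.161737 * 4.58 / 1000 = 0.49080076 kg
Cost = 0.49080076 * 376.8 = 184.9337 $


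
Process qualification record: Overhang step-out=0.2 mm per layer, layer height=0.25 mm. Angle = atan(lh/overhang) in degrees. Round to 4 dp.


angle = atan(0.25/0.2) = 51.3402 degrees


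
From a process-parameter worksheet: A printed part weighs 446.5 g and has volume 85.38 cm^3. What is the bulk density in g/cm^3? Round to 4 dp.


rho = 446.5 / 85.38 = 5.2296 g/cm^3


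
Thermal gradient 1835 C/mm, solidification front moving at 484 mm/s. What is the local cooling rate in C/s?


CR = 1835 * 484 = 888140 C/s


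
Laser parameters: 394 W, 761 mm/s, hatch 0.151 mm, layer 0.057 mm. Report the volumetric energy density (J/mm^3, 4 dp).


E = 394 / (761*0.151*0.057) = 60.1533 J/mm^3


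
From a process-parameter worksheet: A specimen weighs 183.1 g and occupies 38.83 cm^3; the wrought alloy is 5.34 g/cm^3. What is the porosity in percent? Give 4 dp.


rho_part = 183.1 / 38.83 = 4.71542622 g/cm^3
Porosity = (1 - 4.71542622/5.34)*100 = 11.6961 %


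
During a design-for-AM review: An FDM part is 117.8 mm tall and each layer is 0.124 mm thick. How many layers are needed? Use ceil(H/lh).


Layers = ceil(117.8/0.124) = 950


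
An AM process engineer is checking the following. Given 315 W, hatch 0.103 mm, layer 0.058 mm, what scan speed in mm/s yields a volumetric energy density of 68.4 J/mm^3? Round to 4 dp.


v = 315 / (68.4*0.103*0.058) = 770.8844 mm/s


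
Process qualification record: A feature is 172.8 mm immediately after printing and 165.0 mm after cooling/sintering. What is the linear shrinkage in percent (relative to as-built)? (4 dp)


Shrinkage = ((172.8-165.0)/172.8)*100 = 4.5139 %


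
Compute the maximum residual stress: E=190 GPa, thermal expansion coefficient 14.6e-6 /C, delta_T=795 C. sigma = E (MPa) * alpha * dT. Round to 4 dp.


sigma = 190*1000 * 14.6e-6 * 795 = 2205.33 MPa


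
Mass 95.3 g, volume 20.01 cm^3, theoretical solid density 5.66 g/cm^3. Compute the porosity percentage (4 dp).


rho_part = 95.3 / 20.01 = 4.76261869 g/cm^3
Porosity = (1 - 4.76261869/5.66)*100 = 15.8548 %


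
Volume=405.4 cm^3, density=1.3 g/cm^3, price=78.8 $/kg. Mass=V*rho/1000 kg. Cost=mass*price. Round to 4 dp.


Mass = 405.4*1.3/1000 = 0.52702 kg
Cost = 0.52702 * 78.8 = 41.5292 $


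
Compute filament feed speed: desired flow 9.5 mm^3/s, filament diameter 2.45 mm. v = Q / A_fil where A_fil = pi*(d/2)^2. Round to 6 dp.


A = pi*(2.45/2)^2 = 4.714352
v = 9.5 / 4.714352 = 2.015123 mm/s


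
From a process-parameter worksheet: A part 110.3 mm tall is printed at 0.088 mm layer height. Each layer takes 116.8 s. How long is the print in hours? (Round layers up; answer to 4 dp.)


Layers = ceil(110.3/0.088) = 1254
t = 1254 * 116.8 / 3600 = 40.6853 hrs


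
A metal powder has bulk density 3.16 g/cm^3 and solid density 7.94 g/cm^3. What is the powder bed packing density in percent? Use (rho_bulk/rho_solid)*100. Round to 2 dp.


Packing = (3.16/7.94)*100 = 39.8 %


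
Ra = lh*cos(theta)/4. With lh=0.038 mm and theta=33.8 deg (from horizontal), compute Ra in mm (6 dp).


Ra = 0.038 * cos(33.8) / 4 = 0.007894 mm


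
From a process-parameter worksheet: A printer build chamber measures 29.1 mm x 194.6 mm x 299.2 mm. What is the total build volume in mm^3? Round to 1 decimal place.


V = 29.1 * 194.6 * 299.2 = 1694327.7 mm^3


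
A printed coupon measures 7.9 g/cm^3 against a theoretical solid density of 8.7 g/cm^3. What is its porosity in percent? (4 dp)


Porosity = (1-7.9/8.7)*100 = 9.1954 %


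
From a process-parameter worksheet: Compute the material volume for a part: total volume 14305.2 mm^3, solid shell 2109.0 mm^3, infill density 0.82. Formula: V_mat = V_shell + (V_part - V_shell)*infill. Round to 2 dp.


V_infill = (14305.2 - 2109.0) * 0.82 = 10000.88
V_total = 2109.0 + 10000.88 = 12109.88 mm^3


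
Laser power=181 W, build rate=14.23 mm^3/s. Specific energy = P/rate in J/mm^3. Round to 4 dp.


SE = 181 / 14.23 = 12.7196 J/mm^3


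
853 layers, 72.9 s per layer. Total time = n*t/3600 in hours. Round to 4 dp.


t = 853 * 72.9 / 3600 = 17.2733 hrs


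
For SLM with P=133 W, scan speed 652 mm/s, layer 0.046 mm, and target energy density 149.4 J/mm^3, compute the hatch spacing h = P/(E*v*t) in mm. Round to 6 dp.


h = 133 / (149.4*652*0.046) = 0.029682 mm


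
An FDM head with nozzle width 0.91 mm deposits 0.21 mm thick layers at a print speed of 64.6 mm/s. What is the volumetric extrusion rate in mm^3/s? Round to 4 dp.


Rate = 0.91 * 0.21 * 64.6 = 12.3451 mm^3/s


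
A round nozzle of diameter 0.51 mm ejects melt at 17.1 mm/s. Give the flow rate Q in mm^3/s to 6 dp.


A = pi*(0.51/2)^2 = 0.20428206 mm^2
Q = 0.20428206 * 17.1 = 3.493223 mm^3/s


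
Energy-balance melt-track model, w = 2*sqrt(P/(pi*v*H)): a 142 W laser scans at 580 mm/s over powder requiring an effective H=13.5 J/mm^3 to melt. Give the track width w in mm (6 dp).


w = 2*sqrt(142/(pi*580*13.5)) = 0.151956 mm


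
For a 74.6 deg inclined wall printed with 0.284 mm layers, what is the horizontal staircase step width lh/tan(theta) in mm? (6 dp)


step = 0.284 / tan(74.6) = 0.078227 mm


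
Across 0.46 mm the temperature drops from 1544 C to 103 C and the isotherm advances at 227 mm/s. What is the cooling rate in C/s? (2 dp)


G = (1544-103)/0.46 = 3132.60869565 C/mm
CR = 3132.60869565 * 227 = 711102.17 C/s


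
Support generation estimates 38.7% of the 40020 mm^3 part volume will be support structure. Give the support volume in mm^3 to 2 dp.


V_support = 40020 * 0.387 = 15487.74 mm^3


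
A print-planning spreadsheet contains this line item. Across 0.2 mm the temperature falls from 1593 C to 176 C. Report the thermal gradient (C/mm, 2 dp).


G = (1593-176)/0.2 = 7085.0 C/mm


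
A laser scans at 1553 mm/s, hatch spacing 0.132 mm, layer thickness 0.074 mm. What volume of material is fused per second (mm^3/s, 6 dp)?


Rate = 1553 * 0.132 * 0.074 = 15.169704 mm^3/s


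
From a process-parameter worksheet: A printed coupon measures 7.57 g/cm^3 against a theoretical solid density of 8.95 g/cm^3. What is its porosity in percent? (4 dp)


Porosity = (1-7.57/8.95)*100 = 15.419 %


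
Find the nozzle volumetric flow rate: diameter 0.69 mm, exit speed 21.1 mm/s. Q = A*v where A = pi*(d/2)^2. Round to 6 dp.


A = pi*(0.69/2)^2 = 0.37392807 mm^2
Q = 0.37392807 * 21.1 = 7.889882 mm^3/s


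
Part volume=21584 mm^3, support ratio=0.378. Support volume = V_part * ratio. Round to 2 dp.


V_support = 21584 * 0.378 = 8158.75 mm^3


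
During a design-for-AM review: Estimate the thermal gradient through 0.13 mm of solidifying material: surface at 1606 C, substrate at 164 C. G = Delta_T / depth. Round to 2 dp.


G = (1606-164)/0.13 = 11092.31 C/mm


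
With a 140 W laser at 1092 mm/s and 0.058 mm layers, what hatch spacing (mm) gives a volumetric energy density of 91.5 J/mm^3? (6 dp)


h = 140 / (91.5*1092*0.058) = 0.024158 mm


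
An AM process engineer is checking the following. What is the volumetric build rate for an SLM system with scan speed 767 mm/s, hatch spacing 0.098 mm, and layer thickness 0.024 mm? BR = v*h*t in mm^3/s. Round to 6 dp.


Rate = 767 * 0.098 * 0.024 = 1.803984 mm^3/s


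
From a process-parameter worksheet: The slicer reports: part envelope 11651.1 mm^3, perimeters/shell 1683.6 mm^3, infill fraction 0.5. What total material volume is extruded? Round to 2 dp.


V_infill = (11651.1 - 1683.6) * 0.5 = 4983.75
V_total = 1683.6 + 4983.75 = 6667.35 mm^3


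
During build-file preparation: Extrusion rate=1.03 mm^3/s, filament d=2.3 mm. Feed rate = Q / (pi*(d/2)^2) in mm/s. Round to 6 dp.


A = pi*(2.3/2)^2 = 4.154756
v = 1.03 / 4.154756 = 0.247909 mm/s


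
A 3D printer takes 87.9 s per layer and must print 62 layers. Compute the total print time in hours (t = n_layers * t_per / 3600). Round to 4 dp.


t = 62 * 87.9 / 3600 = 1.5138 hrs


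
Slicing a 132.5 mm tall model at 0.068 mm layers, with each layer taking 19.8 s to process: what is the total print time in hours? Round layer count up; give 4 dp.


Layers = ceil(132.5/0.068) = 1949
t = 1949 * 19.8 / 3600 = 10.7195 hrs


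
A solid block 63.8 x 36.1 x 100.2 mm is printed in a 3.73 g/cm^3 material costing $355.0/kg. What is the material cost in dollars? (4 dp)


V = 63.8 * 36.1 * 100.2 = 230778.636 mm^3 = 230.778636 cm^3
Mass = 230.778636 * 3.73 / 1000 = 0.86080431 kg
Cost = 0.86080431 * 355.0 = 305.5855 $


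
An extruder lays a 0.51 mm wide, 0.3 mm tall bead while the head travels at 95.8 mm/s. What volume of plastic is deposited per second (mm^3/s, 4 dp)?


Rate = 0.51 * 0.3 * 95.8 = 14.6574 mm^3/s


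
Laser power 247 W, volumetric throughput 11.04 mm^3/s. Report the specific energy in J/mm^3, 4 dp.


SE = 247 / 11.04 = 22.3732 J/mm^3


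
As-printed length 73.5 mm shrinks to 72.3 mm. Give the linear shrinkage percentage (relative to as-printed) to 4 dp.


Shrinkage = ((73.5-72.3)/73.5)*100 = 1.6327 %


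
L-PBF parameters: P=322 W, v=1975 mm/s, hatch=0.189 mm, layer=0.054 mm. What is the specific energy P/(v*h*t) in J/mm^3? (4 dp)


Build rate = 1975 * 0.189 * 0.054 = 20.15685 mm^3/s
SE = 322 / 20.15685 = 15.9747 J/mm^3


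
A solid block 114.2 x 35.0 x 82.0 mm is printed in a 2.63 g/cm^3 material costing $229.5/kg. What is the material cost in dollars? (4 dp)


V = 114.2 * 35.0 * 82.0 = 327754.0 mm^3 = 327.754 cm^3
Mass = 327.754 * 2.63 / 1000 = 0.86199302 kg
Cost = 0.86199302 * 229.5 = 197.8274 $


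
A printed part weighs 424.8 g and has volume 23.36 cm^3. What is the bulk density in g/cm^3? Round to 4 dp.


rho = 424.8 / 23.36 = 18.1849 g/cm^3


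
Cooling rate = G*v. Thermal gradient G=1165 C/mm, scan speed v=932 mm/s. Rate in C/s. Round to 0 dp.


CR = 1165 * 932 = 1085780 C/s


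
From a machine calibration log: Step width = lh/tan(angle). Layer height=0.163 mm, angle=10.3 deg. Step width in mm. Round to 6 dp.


step = 0.163 / tan(10.3) = 0.896931 mm


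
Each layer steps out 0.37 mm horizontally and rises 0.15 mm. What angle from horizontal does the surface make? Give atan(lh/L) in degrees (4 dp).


angle = atan(0.15/0.37) = 22.0679 degrees


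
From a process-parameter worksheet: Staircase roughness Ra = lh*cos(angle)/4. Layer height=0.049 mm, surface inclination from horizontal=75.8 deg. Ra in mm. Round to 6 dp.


Ra = 0.049 * cos(75.8) / 4 = 0.003005 mm


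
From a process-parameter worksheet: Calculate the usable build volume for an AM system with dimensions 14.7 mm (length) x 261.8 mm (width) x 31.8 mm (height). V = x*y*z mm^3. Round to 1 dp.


V = 14.7 * 261.8 * 31.8 = 122381.0 mm^3


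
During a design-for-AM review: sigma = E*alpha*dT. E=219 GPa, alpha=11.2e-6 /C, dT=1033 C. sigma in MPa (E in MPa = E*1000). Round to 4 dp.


sigma = 219*1000 * 11.2e-6 * 1033 = 2533.7424 MPa


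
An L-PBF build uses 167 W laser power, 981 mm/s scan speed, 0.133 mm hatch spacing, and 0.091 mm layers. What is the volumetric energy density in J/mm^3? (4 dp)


E = 167 / (981*0.133*0.091) = 14.0655 J/mm^3


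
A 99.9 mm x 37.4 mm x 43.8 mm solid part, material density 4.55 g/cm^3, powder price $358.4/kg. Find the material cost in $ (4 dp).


V = 99.9 * 37.4 * 43.8 = 163648.188 mm^3 = 163.648188 cm^3
Mass = 163.648188 * 4.55 / 1000 = 0.74459926 kg
Cost = 0.74459926 * 358.4 = 266.8644 $


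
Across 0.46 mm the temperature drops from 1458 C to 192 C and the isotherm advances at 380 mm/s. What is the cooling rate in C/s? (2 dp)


G = (1458-192)/0.46 = 2752.17391304 C/mm
CR = 2752.17391304 * 380 = 1045826.09 C/s


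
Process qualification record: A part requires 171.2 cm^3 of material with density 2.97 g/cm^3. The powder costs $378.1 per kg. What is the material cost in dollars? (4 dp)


Mass = 171.2*2.97/1000 = 0.508464 kg
Cost = 0.508464 * 378.1 = 192.2502 $


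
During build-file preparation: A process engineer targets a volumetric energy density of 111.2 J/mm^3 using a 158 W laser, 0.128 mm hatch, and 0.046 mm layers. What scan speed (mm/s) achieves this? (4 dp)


v = 158 / (111.2*0.128*0.046) = 241.3151 mm/s


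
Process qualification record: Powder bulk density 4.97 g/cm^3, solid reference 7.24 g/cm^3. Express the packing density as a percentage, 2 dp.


Packing = (4.97/7.24)*100 = 68.65 %


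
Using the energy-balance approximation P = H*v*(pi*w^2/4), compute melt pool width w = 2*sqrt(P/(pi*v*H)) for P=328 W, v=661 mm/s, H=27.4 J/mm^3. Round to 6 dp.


w = 2*sqrt(328/(pi*661*27.4)) = 0.15185 mm


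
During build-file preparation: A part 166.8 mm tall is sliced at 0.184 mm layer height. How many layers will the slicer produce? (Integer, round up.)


Layers = ceil(166.8/0.184) = 907


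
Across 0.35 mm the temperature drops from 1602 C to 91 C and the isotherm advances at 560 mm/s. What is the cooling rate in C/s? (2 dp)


G = (1602-91)/0.35 = 4317.14285714 C/mm
CR = 4317.14285714 * 560 = 2417600.0 C/s


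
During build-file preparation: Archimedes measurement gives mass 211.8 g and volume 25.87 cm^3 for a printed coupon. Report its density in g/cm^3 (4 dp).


rho = 211.8 / 25.87 = 8.1871 g/cm^3


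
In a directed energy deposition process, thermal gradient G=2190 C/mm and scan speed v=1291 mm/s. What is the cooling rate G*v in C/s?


CR = 2190 * 1291 = 2827290 C/s


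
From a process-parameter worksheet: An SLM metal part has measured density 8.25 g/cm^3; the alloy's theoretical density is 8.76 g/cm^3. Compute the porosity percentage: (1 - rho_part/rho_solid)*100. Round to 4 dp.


Porosity = (1-8.25/8.76)*100 = 5.8219 %


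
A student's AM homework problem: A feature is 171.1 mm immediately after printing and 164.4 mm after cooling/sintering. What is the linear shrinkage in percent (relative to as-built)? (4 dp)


Shrinkage = ((171.1-164.4)/171.1)*100 = 3.9158 %


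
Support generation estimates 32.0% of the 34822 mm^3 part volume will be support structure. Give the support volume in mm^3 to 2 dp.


V_support = 34822 * 0.32 = 11143.04 mm^3


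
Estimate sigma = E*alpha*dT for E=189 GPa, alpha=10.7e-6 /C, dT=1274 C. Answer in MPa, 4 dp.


sigma = 189*1000 * 10.7e-6 * 1274 = 2576.4102 MPa


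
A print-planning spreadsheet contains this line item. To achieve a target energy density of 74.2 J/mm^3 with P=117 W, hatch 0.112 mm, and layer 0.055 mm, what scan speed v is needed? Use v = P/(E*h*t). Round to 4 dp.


v = 117 / (74.2*0.112*0.055) = 255.9772 mm/s


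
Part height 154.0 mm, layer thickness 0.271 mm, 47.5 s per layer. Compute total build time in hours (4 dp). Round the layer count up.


Layers = ceil(154.0/0.271) = 569
t = 569 * 47.5 / 3600 = 7.5076 hrs


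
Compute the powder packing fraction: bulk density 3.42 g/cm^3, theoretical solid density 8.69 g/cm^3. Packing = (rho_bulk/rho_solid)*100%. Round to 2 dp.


Packing = (3.42/8.69)*100 = 39.36 %


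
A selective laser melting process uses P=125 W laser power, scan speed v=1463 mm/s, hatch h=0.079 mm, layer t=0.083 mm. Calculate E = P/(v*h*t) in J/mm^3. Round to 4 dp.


E = 125 / (1463*0.079*0.083) = 13.0305 J/mm^3


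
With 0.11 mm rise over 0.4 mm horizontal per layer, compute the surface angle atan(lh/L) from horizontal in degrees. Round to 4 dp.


angle = atan(0.11/0.4) = 15.3763 degrees


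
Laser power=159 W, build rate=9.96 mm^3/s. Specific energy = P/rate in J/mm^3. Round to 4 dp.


SE = 159 / 9.96 = 15.9639 J/mm^3


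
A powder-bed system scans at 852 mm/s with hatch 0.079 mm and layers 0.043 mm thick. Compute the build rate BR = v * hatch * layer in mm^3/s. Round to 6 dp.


Rate = 852 * 0.079 * 0.043 = 2.894244 mm^3/s


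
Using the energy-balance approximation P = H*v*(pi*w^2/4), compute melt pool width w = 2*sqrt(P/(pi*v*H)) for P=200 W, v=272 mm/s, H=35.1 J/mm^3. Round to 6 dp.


w = 2*sqrt(200/(pi*272*35.1)) = 0.163317 mm


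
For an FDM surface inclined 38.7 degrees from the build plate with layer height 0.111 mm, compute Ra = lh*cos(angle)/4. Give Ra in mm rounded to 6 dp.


Ra = 0.111 * cos(38.7) / 4 = 0.021657 mm


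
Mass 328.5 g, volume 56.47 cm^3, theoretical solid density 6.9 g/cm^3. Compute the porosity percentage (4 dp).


rho_part = 328.5 / 56.47 = 5.8172481 g/cm^3
Porosity = (1 - 5.8172481/6.9)*100 = 15.6921 %


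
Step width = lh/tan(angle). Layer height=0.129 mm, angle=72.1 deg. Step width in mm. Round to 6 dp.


step = 0.129 / tan(72.1) = 0.041666 mm


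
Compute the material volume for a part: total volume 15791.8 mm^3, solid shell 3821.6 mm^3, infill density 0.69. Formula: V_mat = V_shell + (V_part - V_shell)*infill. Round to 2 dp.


V_infill = (15791.8 - 3821.6) * 0.69 = 8259.44
V_total = 3821.6 + 8259.44 = 12081.04 mm^3


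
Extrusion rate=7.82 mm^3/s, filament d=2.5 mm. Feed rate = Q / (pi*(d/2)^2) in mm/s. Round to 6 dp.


A = pi*(2.5/2)^2 = 4.908739
v = 7.82 / 4.908739 = 1.593077 mm/s


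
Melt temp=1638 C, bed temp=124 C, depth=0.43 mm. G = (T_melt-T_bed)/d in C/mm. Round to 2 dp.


G = (1638-124)/0.43 = 3520.93 C/mm


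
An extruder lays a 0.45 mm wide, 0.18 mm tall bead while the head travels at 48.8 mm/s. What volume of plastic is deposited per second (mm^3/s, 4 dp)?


Rate = 0.45 * 0.18 * 48.8 = 3.9528 mm^3/s


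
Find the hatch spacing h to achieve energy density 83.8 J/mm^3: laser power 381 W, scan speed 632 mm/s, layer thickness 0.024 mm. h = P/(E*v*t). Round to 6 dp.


h = 381 / (83.8*632*0.024) = 0.299745 mm


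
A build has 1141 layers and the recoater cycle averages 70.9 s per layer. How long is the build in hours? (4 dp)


t = 1141 * 70.9 / 3600 = 22.4714 hrs


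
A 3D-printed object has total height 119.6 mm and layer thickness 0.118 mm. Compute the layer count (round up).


Layers = ceil(119.6/0.118) = 1014


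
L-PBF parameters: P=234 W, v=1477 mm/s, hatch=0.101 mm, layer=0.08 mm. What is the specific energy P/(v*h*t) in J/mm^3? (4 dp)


Build rate = 1477 * 0.101 * 0.08 = 11.93416 mm^3/s
SE = 234 / 11.93416 = 19.6076 J/mm^3


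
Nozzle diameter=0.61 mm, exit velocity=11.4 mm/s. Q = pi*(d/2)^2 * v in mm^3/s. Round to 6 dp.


A = pi*(0.61/2)^2 = 0.29224666 mm^2
Q = 0.29224666 * 11.4 = 3.331612 mm^3/s


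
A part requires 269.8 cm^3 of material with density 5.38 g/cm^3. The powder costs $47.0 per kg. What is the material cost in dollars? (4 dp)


Mass = 269.8*5.38/1000 = 1.451524 kg
Cost = 1.451524 * 47.0 = 68.2216 $


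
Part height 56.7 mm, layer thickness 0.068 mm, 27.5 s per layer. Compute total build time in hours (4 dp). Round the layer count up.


Layers = ceil(56.7/0.068) = 834
t = 834 * 27.5 / 3600 = 6.3708 hrs


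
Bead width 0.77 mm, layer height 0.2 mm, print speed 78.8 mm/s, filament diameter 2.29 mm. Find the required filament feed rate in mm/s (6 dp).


Q = 0.77 * 0.2 * 78.8 = 12.1352 mm^3/s
A_fil = pi*(2.29/2)^2 = 4.11870651 mm^2
v_feed = 12.1352 / 4.11870651 = 2.946362 mm/s


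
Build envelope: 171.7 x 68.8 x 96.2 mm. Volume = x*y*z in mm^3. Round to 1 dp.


V = 171.7 * 68.8 * 96.2 = 1136406.8 mm^3


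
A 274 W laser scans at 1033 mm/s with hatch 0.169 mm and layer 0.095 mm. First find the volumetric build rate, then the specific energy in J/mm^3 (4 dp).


Build rate = 1033 * 0.169 * 0.095 = 16.584815 mm^3/s
SE = 274 / 16.584815 = 16.5211 J/mm^3


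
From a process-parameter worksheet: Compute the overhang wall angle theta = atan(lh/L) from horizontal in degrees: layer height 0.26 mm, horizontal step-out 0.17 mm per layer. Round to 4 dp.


angle = atan(0.26/0.17) = 56.8215 degrees


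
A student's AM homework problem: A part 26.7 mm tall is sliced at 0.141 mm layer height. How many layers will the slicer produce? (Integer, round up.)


Layers = ceil(26.7/0.141) = 190


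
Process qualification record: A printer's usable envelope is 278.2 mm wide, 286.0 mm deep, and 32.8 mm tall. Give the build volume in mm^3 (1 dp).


V = 278.2 * 286.0 * 32.8 = 2609738.6 mm^3


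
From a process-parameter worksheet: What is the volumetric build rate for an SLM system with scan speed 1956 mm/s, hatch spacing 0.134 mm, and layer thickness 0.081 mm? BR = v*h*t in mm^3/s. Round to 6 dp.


Rate = 1956 * 0.134 * 0.081 = 21.230424 mm^3/s


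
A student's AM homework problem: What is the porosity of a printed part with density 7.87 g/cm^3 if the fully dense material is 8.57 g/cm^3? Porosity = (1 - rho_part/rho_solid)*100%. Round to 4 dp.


Porosity = (1-7.87/8.57)*100 = 8.168 %


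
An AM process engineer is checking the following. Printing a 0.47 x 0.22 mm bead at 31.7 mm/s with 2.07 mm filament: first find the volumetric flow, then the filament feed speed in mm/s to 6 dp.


Q = 0.47 * 0.22 * 31.7 = 3.27778 mm^3/s
A_fil = pi*(2.07/2)^2 = 3.36535259 mm^2
v_feed = 3.27778 / 3.36535259 = 0.973978 mm/s


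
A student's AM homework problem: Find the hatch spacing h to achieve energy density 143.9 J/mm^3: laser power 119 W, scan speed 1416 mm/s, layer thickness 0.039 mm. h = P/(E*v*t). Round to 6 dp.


h = 119 / (143.9*1416*0.039) = 0.014975 mm


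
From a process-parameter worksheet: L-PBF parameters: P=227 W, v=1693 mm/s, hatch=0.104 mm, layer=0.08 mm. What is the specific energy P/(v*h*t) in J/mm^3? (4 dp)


Build rate = 1693 * 0.104 * 0.08 = 14.08576 mm^3/s
SE = 227 / 14.08576 = 16.1156 J/mm^3


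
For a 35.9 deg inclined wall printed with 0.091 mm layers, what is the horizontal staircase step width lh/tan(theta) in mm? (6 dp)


step = 0.091 / tan(35.9) = 0.125712 mm


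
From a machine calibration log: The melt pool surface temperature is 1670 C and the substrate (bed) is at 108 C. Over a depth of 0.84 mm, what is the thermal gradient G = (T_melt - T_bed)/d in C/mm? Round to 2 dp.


G = (1670-108)/0.84 = 1859.52 C/mm


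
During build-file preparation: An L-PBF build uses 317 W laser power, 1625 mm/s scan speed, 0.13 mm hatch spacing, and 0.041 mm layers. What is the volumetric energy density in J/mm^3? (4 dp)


E = 317 / (1625*0.13*0.041) = 36.5998 J/mm^3


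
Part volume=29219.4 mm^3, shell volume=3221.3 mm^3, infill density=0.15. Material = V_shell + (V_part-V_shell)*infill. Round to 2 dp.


V_infill = (29219.4 - 3221.3) * 0.15 = 3899.72
V_total = 3221.3 + 3899.72 = 7121.02 mm^3


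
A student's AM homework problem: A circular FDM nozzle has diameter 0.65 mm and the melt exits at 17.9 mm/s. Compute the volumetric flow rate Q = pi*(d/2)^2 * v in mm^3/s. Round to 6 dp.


A = pi*(0.65/2)^2 = 0.33183072 mm^2
Q = 0.33183072 * 17.9 = 5.93977 mm^3/s


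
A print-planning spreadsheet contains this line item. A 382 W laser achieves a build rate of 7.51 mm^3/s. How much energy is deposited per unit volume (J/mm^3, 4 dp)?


SE = 382 / 7.51 = 50.8655 J/mm^3


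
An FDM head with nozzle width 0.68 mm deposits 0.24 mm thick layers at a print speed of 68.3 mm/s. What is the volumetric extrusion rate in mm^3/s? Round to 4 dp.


Rate = 0.68 * 0.24 * 68.3 = 11.1466 mm^3/s


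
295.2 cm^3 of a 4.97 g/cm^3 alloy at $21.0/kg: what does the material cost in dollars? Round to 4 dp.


Mass = 295.2*4.97/1000 = 1.467144 kg
Cost = 1.467144 * 21.0 = 30.81 $


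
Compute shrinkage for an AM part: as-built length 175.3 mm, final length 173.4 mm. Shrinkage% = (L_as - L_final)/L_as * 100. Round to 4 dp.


Shrinkage = ((175.3-173.4)/175.3)*100 = 1.0839 %


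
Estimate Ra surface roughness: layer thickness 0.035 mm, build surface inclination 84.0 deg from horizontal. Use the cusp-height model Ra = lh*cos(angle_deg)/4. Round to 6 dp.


Ra = 0.035 * cos(84.0) / 4 = 0.000915 mm


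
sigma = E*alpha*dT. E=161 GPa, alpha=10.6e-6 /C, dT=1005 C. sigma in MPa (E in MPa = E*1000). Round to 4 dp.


sigma = 161*1000 * 10.6e-6 * 1005 = 1715.133 MPa
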